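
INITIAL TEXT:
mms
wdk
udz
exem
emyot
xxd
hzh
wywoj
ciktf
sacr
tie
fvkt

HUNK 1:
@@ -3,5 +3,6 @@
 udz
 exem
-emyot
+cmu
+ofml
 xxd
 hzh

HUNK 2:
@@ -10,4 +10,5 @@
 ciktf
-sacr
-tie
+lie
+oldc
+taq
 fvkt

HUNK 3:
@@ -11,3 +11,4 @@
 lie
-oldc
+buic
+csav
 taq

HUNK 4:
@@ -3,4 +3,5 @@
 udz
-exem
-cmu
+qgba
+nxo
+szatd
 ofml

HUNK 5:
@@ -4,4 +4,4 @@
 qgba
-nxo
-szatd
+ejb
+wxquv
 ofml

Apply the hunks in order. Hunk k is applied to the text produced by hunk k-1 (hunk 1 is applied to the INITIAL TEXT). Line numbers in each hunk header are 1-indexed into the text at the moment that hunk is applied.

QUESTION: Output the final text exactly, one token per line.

Answer: mms
wdk
udz
qgba
ejb
wxquv
ofml
xxd
hzh
wywoj
ciktf
lie
buic
csav
taq
fvkt

Derivation:
Hunk 1: at line 3 remove [emyot] add [cmu,ofml] -> 13 lines: mms wdk udz exem cmu ofml xxd hzh wywoj ciktf sacr tie fvkt
Hunk 2: at line 10 remove [sacr,tie] add [lie,oldc,taq] -> 14 lines: mms wdk udz exem cmu ofml xxd hzh wywoj ciktf lie oldc taq fvkt
Hunk 3: at line 11 remove [oldc] add [buic,csav] -> 15 lines: mms wdk udz exem cmu ofml xxd hzh wywoj ciktf lie buic csav taq fvkt
Hunk 4: at line 3 remove [exem,cmu] add [qgba,nxo,szatd] -> 16 lines: mms wdk udz qgba nxo szatd ofml xxd hzh wywoj ciktf lie buic csav taq fvkt
Hunk 5: at line 4 remove [nxo,szatd] add [ejb,wxquv] -> 16 lines: mms wdk udz qgba ejb wxquv ofml xxd hzh wywoj ciktf lie buic csav taq fvkt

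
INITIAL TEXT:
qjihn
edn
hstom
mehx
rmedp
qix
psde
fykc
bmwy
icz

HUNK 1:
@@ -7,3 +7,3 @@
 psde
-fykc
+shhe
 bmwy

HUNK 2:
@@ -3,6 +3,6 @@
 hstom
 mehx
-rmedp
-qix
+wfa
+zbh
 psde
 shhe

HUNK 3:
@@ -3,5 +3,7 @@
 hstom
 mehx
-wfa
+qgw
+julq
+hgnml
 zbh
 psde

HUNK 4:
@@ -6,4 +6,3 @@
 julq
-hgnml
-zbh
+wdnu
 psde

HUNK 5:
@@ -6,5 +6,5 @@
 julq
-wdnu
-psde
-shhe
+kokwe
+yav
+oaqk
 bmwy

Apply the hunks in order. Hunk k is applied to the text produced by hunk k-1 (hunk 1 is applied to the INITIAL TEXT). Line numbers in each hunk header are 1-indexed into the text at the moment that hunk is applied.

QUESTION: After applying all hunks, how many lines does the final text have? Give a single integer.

Hunk 1: at line 7 remove [fykc] add [shhe] -> 10 lines: qjihn edn hstom mehx rmedp qix psde shhe bmwy icz
Hunk 2: at line 3 remove [rmedp,qix] add [wfa,zbh] -> 10 lines: qjihn edn hstom mehx wfa zbh psde shhe bmwy icz
Hunk 3: at line 3 remove [wfa] add [qgw,julq,hgnml] -> 12 lines: qjihn edn hstom mehx qgw julq hgnml zbh psde shhe bmwy icz
Hunk 4: at line 6 remove [hgnml,zbh] add [wdnu] -> 11 lines: qjihn edn hstom mehx qgw julq wdnu psde shhe bmwy icz
Hunk 5: at line 6 remove [wdnu,psde,shhe] add [kokwe,yav,oaqk] -> 11 lines: qjihn edn hstom mehx qgw julq kokwe yav oaqk bmwy icz
Final line count: 11

Answer: 11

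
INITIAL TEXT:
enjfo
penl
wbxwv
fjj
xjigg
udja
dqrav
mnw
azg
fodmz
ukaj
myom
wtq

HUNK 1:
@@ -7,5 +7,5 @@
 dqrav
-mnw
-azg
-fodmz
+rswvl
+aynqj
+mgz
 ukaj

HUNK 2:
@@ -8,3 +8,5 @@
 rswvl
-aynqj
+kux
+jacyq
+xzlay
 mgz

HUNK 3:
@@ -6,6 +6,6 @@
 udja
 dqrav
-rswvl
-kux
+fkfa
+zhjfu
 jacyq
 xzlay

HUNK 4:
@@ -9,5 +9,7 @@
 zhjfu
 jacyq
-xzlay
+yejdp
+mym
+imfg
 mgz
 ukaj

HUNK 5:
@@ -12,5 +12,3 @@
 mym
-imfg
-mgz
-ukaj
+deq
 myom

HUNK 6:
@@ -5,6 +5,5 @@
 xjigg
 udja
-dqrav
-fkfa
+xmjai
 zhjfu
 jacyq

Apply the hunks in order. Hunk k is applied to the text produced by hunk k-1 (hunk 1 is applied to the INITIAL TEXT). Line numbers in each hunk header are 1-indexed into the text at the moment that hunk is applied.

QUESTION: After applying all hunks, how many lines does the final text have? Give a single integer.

Hunk 1: at line 7 remove [mnw,azg,fodmz] add [rswvl,aynqj,mgz] -> 13 lines: enjfo penl wbxwv fjj xjigg udja dqrav rswvl aynqj mgz ukaj myom wtq
Hunk 2: at line 8 remove [aynqj] add [kux,jacyq,xzlay] -> 15 lines: enjfo penl wbxwv fjj xjigg udja dqrav rswvl kux jacyq xzlay mgz ukaj myom wtq
Hunk 3: at line 6 remove [rswvl,kux] add [fkfa,zhjfu] -> 15 lines: enjfo penl wbxwv fjj xjigg udja dqrav fkfa zhjfu jacyq xzlay mgz ukaj myom wtq
Hunk 4: at line 9 remove [xzlay] add [yejdp,mym,imfg] -> 17 lines: enjfo penl wbxwv fjj xjigg udja dqrav fkfa zhjfu jacyq yejdp mym imfg mgz ukaj myom wtq
Hunk 5: at line 12 remove [imfg,mgz,ukaj] add [deq] -> 15 lines: enjfo penl wbxwv fjj xjigg udja dqrav fkfa zhjfu jacyq yejdp mym deq myom wtq
Hunk 6: at line 5 remove [dqrav,fkfa] add [xmjai] -> 14 lines: enjfo penl wbxwv fjj xjigg udja xmjai zhjfu jacyq yejdp mym deq myom wtq
Final line count: 14

Answer: 14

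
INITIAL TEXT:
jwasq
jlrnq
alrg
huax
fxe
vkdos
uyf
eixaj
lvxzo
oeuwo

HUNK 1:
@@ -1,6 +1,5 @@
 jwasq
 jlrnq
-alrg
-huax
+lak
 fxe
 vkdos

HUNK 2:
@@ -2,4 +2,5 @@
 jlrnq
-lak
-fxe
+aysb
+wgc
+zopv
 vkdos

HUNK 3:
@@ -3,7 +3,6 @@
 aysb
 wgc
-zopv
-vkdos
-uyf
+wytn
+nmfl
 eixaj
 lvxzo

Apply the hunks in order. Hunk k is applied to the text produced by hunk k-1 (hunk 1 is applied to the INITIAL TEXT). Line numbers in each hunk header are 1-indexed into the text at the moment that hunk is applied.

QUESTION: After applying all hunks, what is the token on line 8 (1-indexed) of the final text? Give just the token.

Hunk 1: at line 1 remove [alrg,huax] add [lak] -> 9 lines: jwasq jlrnq lak fxe vkdos uyf eixaj lvxzo oeuwo
Hunk 2: at line 2 remove [lak,fxe] add [aysb,wgc,zopv] -> 10 lines: jwasq jlrnq aysb wgc zopv vkdos uyf eixaj lvxzo oeuwo
Hunk 3: at line 3 remove [zopv,vkdos,uyf] add [wytn,nmfl] -> 9 lines: jwasq jlrnq aysb wgc wytn nmfl eixaj lvxzo oeuwo
Final line 8: lvxzo

Answer: lvxzo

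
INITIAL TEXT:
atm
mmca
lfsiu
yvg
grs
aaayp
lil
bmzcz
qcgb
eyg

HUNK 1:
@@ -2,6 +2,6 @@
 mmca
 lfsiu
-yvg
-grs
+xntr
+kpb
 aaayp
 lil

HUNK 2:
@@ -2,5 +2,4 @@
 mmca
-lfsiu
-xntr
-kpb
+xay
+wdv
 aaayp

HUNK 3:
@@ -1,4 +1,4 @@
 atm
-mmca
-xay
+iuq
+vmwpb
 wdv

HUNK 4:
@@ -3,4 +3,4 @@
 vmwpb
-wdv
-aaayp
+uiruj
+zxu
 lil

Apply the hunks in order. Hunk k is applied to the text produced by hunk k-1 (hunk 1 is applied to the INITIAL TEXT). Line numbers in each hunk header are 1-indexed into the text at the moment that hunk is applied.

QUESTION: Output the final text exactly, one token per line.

Answer: atm
iuq
vmwpb
uiruj
zxu
lil
bmzcz
qcgb
eyg

Derivation:
Hunk 1: at line 2 remove [yvg,grs] add [xntr,kpb] -> 10 lines: atm mmca lfsiu xntr kpb aaayp lil bmzcz qcgb eyg
Hunk 2: at line 2 remove [lfsiu,xntr,kpb] add [xay,wdv] -> 9 lines: atm mmca xay wdv aaayp lil bmzcz qcgb eyg
Hunk 3: at line 1 remove [mmca,xay] add [iuq,vmwpb] -> 9 lines: atm iuq vmwpb wdv aaayp lil bmzcz qcgb eyg
Hunk 4: at line 3 remove [wdv,aaayp] add [uiruj,zxu] -> 9 lines: atm iuq vmwpb uiruj zxu lil bmzcz qcgb eyg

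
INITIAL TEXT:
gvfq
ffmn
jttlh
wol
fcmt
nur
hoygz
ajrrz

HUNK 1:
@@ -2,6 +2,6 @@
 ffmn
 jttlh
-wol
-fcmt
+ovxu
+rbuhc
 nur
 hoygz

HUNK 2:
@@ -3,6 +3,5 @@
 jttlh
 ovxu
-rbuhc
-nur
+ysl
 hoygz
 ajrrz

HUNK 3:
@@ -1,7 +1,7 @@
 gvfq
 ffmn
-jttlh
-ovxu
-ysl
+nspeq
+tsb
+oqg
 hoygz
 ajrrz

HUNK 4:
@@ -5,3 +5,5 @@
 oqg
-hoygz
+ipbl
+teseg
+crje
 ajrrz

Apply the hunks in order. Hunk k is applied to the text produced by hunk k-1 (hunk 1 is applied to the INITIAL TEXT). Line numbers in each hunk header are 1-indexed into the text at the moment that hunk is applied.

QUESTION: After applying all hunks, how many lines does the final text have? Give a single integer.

Answer: 9

Derivation:
Hunk 1: at line 2 remove [wol,fcmt] add [ovxu,rbuhc] -> 8 lines: gvfq ffmn jttlh ovxu rbuhc nur hoygz ajrrz
Hunk 2: at line 3 remove [rbuhc,nur] add [ysl] -> 7 lines: gvfq ffmn jttlh ovxu ysl hoygz ajrrz
Hunk 3: at line 1 remove [jttlh,ovxu,ysl] add [nspeq,tsb,oqg] -> 7 lines: gvfq ffmn nspeq tsb oqg hoygz ajrrz
Hunk 4: at line 5 remove [hoygz] add [ipbl,teseg,crje] -> 9 lines: gvfq ffmn nspeq tsb oqg ipbl teseg crje ajrrz
Final line count: 9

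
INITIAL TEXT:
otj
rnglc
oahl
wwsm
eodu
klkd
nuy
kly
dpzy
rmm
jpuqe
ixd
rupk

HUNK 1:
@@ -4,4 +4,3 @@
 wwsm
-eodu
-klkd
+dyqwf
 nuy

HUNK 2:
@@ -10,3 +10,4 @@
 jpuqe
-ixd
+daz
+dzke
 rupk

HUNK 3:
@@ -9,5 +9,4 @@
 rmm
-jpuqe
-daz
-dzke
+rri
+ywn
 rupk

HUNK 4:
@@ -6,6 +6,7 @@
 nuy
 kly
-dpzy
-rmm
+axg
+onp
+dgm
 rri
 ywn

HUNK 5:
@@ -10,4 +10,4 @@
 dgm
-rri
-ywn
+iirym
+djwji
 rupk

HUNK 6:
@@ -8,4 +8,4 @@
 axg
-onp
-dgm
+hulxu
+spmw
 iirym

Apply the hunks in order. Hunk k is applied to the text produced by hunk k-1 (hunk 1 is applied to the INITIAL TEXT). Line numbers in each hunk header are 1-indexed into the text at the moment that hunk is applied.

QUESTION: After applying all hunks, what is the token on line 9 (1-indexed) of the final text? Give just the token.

Answer: hulxu

Derivation:
Hunk 1: at line 4 remove [eodu,klkd] add [dyqwf] -> 12 lines: otj rnglc oahl wwsm dyqwf nuy kly dpzy rmm jpuqe ixd rupk
Hunk 2: at line 10 remove [ixd] add [daz,dzke] -> 13 lines: otj rnglc oahl wwsm dyqwf nuy kly dpzy rmm jpuqe daz dzke rupk
Hunk 3: at line 9 remove [jpuqe,daz,dzke] add [rri,ywn] -> 12 lines: otj rnglc oahl wwsm dyqwf nuy kly dpzy rmm rri ywn rupk
Hunk 4: at line 6 remove [dpzy,rmm] add [axg,onp,dgm] -> 13 lines: otj rnglc oahl wwsm dyqwf nuy kly axg onp dgm rri ywn rupk
Hunk 5: at line 10 remove [rri,ywn] add [iirym,djwji] -> 13 lines: otj rnglc oahl wwsm dyqwf nuy kly axg onp dgm iirym djwji rupk
Hunk 6: at line 8 remove [onp,dgm] add [hulxu,spmw] -> 13 lines: otj rnglc oahl wwsm dyqwf nuy kly axg hulxu spmw iirym djwji rupk
Final line 9: hulxu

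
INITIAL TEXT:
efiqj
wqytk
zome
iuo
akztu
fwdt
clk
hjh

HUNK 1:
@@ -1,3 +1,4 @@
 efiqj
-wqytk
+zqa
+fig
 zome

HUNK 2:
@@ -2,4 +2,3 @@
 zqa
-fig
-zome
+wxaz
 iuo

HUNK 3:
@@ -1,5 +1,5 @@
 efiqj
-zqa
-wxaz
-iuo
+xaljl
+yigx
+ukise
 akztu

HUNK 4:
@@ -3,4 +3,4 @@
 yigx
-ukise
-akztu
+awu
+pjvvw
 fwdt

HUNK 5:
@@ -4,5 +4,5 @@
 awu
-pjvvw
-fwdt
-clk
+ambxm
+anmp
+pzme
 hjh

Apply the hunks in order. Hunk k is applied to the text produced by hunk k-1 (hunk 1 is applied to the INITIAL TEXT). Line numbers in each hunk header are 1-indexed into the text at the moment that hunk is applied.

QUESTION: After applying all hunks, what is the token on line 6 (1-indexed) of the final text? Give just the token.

Answer: anmp

Derivation:
Hunk 1: at line 1 remove [wqytk] add [zqa,fig] -> 9 lines: efiqj zqa fig zome iuo akztu fwdt clk hjh
Hunk 2: at line 2 remove [fig,zome] add [wxaz] -> 8 lines: efiqj zqa wxaz iuo akztu fwdt clk hjh
Hunk 3: at line 1 remove [zqa,wxaz,iuo] add [xaljl,yigx,ukise] -> 8 lines: efiqj xaljl yigx ukise akztu fwdt clk hjh
Hunk 4: at line 3 remove [ukise,akztu] add [awu,pjvvw] -> 8 lines: efiqj xaljl yigx awu pjvvw fwdt clk hjh
Hunk 5: at line 4 remove [pjvvw,fwdt,clk] add [ambxm,anmp,pzme] -> 8 lines: efiqj xaljl yigx awu ambxm anmp pzme hjh
Final line 6: anmp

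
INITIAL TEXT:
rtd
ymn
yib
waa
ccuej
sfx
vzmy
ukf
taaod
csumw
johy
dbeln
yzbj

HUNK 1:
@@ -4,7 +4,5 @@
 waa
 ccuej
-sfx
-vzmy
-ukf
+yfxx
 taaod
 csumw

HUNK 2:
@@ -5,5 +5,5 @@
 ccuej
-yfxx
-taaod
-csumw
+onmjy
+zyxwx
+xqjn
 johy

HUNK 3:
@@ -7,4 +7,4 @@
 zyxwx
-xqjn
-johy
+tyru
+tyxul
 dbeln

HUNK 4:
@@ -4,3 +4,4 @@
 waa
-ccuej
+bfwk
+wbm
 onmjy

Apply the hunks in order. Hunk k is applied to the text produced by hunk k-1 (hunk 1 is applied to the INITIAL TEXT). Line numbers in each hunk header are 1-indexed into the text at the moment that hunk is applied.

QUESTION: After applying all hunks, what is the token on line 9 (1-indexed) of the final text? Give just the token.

Answer: tyru

Derivation:
Hunk 1: at line 4 remove [sfx,vzmy,ukf] add [yfxx] -> 11 lines: rtd ymn yib waa ccuej yfxx taaod csumw johy dbeln yzbj
Hunk 2: at line 5 remove [yfxx,taaod,csumw] add [onmjy,zyxwx,xqjn] -> 11 lines: rtd ymn yib waa ccuej onmjy zyxwx xqjn johy dbeln yzbj
Hunk 3: at line 7 remove [xqjn,johy] add [tyru,tyxul] -> 11 lines: rtd ymn yib waa ccuej onmjy zyxwx tyru tyxul dbeln yzbj
Hunk 4: at line 4 remove [ccuej] add [bfwk,wbm] -> 12 lines: rtd ymn yib waa bfwk wbm onmjy zyxwx tyru tyxul dbeln yzbj
Final line 9: tyru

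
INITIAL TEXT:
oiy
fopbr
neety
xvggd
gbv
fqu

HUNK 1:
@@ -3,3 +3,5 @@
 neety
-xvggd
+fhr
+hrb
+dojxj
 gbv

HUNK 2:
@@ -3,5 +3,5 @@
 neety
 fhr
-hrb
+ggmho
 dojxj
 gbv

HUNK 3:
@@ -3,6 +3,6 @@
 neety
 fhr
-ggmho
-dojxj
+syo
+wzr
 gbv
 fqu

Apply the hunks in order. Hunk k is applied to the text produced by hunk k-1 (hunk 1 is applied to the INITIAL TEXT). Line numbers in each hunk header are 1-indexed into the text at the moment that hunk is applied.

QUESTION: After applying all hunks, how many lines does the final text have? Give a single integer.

Hunk 1: at line 3 remove [xvggd] add [fhr,hrb,dojxj] -> 8 lines: oiy fopbr neety fhr hrb dojxj gbv fqu
Hunk 2: at line 3 remove [hrb] add [ggmho] -> 8 lines: oiy fopbr neety fhr ggmho dojxj gbv fqu
Hunk 3: at line 3 remove [ggmho,dojxj] add [syo,wzr] -> 8 lines: oiy fopbr neety fhr syo wzr gbv fqu
Final line count: 8

Answer: 8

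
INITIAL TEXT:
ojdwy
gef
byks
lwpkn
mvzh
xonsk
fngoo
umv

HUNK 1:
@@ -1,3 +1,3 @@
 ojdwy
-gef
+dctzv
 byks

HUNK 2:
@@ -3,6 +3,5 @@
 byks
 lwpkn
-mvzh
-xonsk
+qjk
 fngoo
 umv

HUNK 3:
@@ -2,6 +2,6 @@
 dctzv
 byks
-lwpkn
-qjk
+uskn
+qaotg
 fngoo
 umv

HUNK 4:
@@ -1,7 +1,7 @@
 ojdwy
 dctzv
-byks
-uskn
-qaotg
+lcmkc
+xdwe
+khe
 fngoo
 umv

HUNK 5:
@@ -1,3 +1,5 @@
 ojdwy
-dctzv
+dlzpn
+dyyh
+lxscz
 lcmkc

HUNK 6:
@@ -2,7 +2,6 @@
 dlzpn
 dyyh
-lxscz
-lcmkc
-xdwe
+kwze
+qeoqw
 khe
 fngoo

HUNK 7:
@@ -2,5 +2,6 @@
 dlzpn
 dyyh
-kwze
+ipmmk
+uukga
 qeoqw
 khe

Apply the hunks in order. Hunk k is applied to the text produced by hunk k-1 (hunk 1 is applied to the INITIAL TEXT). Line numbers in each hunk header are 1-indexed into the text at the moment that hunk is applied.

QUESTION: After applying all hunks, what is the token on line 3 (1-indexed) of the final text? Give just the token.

Hunk 1: at line 1 remove [gef] add [dctzv] -> 8 lines: ojdwy dctzv byks lwpkn mvzh xonsk fngoo umv
Hunk 2: at line 3 remove [mvzh,xonsk] add [qjk] -> 7 lines: ojdwy dctzv byks lwpkn qjk fngoo umv
Hunk 3: at line 2 remove [lwpkn,qjk] add [uskn,qaotg] -> 7 lines: ojdwy dctzv byks uskn qaotg fngoo umv
Hunk 4: at line 1 remove [byks,uskn,qaotg] add [lcmkc,xdwe,khe] -> 7 lines: ojdwy dctzv lcmkc xdwe khe fngoo umv
Hunk 5: at line 1 remove [dctzv] add [dlzpn,dyyh,lxscz] -> 9 lines: ojdwy dlzpn dyyh lxscz lcmkc xdwe khe fngoo umv
Hunk 6: at line 2 remove [lxscz,lcmkc,xdwe] add [kwze,qeoqw] -> 8 lines: ojdwy dlzpn dyyh kwze qeoqw khe fngoo umv
Hunk 7: at line 2 remove [kwze] add [ipmmk,uukga] -> 9 lines: ojdwy dlzpn dyyh ipmmk uukga qeoqw khe fngoo umv
Final line 3: dyyh

Answer: dyyh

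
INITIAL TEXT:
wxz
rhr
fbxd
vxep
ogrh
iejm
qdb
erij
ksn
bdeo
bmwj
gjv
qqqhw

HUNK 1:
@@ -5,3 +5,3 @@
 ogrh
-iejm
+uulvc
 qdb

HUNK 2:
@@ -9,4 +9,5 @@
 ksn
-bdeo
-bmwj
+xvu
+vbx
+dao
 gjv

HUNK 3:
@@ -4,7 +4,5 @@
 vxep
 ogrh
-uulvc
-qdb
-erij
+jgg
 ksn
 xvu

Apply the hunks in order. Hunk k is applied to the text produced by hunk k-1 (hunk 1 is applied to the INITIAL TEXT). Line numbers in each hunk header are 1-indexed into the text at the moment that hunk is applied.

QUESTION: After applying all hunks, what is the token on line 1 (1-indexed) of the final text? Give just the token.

Hunk 1: at line 5 remove [iejm] add [uulvc] -> 13 lines: wxz rhr fbxd vxep ogrh uulvc qdb erij ksn bdeo bmwj gjv qqqhw
Hunk 2: at line 9 remove [bdeo,bmwj] add [xvu,vbx,dao] -> 14 lines: wxz rhr fbxd vxep ogrh uulvc qdb erij ksn xvu vbx dao gjv qqqhw
Hunk 3: at line 4 remove [uulvc,qdb,erij] add [jgg] -> 12 lines: wxz rhr fbxd vxep ogrh jgg ksn xvu vbx dao gjv qqqhw
Final line 1: wxz

Answer: wxz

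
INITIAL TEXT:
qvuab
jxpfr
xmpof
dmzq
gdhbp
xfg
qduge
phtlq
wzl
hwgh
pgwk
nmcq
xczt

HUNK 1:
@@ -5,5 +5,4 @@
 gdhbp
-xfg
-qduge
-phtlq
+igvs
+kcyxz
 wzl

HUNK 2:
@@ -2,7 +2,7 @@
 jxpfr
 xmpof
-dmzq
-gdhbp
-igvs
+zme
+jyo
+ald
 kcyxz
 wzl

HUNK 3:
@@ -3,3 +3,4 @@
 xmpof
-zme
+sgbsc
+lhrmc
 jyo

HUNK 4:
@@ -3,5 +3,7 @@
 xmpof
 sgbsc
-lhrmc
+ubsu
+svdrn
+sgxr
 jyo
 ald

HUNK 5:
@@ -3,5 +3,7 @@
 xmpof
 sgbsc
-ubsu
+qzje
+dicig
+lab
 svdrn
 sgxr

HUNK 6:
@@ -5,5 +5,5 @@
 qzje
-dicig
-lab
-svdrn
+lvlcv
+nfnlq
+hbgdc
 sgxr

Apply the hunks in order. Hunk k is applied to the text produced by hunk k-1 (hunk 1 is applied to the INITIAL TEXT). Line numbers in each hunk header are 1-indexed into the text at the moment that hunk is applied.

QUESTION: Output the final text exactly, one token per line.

Answer: qvuab
jxpfr
xmpof
sgbsc
qzje
lvlcv
nfnlq
hbgdc
sgxr
jyo
ald
kcyxz
wzl
hwgh
pgwk
nmcq
xczt

Derivation:
Hunk 1: at line 5 remove [xfg,qduge,phtlq] add [igvs,kcyxz] -> 12 lines: qvuab jxpfr xmpof dmzq gdhbp igvs kcyxz wzl hwgh pgwk nmcq xczt
Hunk 2: at line 2 remove [dmzq,gdhbp,igvs] add [zme,jyo,ald] -> 12 lines: qvuab jxpfr xmpof zme jyo ald kcyxz wzl hwgh pgwk nmcq xczt
Hunk 3: at line 3 remove [zme] add [sgbsc,lhrmc] -> 13 lines: qvuab jxpfr xmpof sgbsc lhrmc jyo ald kcyxz wzl hwgh pgwk nmcq xczt
Hunk 4: at line 3 remove [lhrmc] add [ubsu,svdrn,sgxr] -> 15 lines: qvuab jxpfr xmpof sgbsc ubsu svdrn sgxr jyo ald kcyxz wzl hwgh pgwk nmcq xczt
Hunk 5: at line 3 remove [ubsu] add [qzje,dicig,lab] -> 17 lines: qvuab jxpfr xmpof sgbsc qzje dicig lab svdrn sgxr jyo ald kcyxz wzl hwgh pgwk nmcq xczt
Hunk 6: at line 5 remove [dicig,lab,svdrn] add [lvlcv,nfnlq,hbgdc] -> 17 lines: qvuab jxpfr xmpof sgbsc qzje lvlcv nfnlq hbgdc sgxr jyo ald kcyxz wzl hwgh pgwk nmcq xczt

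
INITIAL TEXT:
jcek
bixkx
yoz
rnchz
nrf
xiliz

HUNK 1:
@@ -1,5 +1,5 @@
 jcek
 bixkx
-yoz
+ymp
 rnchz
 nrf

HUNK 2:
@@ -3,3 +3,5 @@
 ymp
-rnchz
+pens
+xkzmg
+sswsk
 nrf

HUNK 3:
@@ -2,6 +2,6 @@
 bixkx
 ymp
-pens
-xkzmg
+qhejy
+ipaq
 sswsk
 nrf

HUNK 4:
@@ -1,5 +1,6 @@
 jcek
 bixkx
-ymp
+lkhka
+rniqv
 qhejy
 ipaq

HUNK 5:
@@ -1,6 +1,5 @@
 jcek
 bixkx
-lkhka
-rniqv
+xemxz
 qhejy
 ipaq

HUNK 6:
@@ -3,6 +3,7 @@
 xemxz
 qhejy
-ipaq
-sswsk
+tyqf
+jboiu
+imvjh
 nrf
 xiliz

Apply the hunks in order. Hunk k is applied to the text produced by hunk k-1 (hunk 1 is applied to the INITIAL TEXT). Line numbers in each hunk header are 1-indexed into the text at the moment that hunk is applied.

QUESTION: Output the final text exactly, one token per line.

Hunk 1: at line 1 remove [yoz] add [ymp] -> 6 lines: jcek bixkx ymp rnchz nrf xiliz
Hunk 2: at line 3 remove [rnchz] add [pens,xkzmg,sswsk] -> 8 lines: jcek bixkx ymp pens xkzmg sswsk nrf xiliz
Hunk 3: at line 2 remove [pens,xkzmg] add [qhejy,ipaq] -> 8 lines: jcek bixkx ymp qhejy ipaq sswsk nrf xiliz
Hunk 4: at line 1 remove [ymp] add [lkhka,rniqv] -> 9 lines: jcek bixkx lkhka rniqv qhejy ipaq sswsk nrf xiliz
Hunk 5: at line 1 remove [lkhka,rniqv] add [xemxz] -> 8 lines: jcek bixkx xemxz qhejy ipaq sswsk nrf xiliz
Hunk 6: at line 3 remove [ipaq,sswsk] add [tyqf,jboiu,imvjh] -> 9 lines: jcek bixkx xemxz qhejy tyqf jboiu imvjh nrf xiliz

Answer: jcek
bixkx
xemxz
qhejy
tyqf
jboiu
imvjh
nrf
xiliz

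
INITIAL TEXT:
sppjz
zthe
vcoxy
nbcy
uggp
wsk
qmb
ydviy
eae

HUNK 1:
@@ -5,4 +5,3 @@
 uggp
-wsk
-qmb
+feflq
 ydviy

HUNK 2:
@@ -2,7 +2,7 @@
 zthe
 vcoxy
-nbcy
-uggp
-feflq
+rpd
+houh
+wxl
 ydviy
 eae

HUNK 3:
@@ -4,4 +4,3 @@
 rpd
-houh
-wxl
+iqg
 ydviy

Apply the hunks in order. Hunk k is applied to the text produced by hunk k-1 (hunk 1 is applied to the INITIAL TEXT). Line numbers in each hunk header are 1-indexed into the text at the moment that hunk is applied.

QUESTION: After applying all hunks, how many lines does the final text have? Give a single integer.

Answer: 7

Derivation:
Hunk 1: at line 5 remove [wsk,qmb] add [feflq] -> 8 lines: sppjz zthe vcoxy nbcy uggp feflq ydviy eae
Hunk 2: at line 2 remove [nbcy,uggp,feflq] add [rpd,houh,wxl] -> 8 lines: sppjz zthe vcoxy rpd houh wxl ydviy eae
Hunk 3: at line 4 remove [houh,wxl] add [iqg] -> 7 lines: sppjz zthe vcoxy rpd iqg ydviy eae
Final line count: 7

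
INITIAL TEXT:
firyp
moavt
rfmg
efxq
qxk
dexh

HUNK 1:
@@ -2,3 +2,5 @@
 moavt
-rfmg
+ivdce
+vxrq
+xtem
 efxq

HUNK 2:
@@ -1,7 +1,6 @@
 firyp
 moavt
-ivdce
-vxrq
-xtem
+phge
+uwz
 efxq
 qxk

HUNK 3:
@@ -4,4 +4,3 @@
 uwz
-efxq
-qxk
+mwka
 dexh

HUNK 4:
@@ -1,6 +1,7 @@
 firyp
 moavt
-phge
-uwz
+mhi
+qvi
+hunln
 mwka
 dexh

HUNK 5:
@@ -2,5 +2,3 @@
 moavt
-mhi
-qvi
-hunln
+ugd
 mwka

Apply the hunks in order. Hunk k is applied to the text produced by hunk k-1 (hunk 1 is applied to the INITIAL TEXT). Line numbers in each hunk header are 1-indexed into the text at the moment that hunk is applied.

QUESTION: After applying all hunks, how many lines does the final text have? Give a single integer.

Hunk 1: at line 2 remove [rfmg] add [ivdce,vxrq,xtem] -> 8 lines: firyp moavt ivdce vxrq xtem efxq qxk dexh
Hunk 2: at line 1 remove [ivdce,vxrq,xtem] add [phge,uwz] -> 7 lines: firyp moavt phge uwz efxq qxk dexh
Hunk 3: at line 4 remove [efxq,qxk] add [mwka] -> 6 lines: firyp moavt phge uwz mwka dexh
Hunk 4: at line 1 remove [phge,uwz] add [mhi,qvi,hunln] -> 7 lines: firyp moavt mhi qvi hunln mwka dexh
Hunk 5: at line 2 remove [mhi,qvi,hunln] add [ugd] -> 5 lines: firyp moavt ugd mwka dexh
Final line count: 5

Answer: 5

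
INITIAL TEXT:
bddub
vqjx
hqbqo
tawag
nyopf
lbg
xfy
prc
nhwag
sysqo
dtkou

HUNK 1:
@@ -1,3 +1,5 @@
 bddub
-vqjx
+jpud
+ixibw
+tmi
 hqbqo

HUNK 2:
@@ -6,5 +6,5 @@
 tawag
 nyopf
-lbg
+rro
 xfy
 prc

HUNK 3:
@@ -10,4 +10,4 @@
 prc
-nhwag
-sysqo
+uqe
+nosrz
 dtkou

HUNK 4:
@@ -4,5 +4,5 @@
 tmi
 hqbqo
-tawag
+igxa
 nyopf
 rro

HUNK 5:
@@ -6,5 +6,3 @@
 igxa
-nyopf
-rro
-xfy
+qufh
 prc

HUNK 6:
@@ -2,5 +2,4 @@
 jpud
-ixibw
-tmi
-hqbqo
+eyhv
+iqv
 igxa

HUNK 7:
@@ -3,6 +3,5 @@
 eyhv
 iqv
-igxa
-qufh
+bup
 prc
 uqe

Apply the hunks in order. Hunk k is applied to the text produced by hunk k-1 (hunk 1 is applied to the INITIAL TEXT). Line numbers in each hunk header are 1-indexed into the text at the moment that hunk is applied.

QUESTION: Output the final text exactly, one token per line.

Answer: bddub
jpud
eyhv
iqv
bup
prc
uqe
nosrz
dtkou

Derivation:
Hunk 1: at line 1 remove [vqjx] add [jpud,ixibw,tmi] -> 13 lines: bddub jpud ixibw tmi hqbqo tawag nyopf lbg xfy prc nhwag sysqo dtkou
Hunk 2: at line 6 remove [lbg] add [rro] -> 13 lines: bddub jpud ixibw tmi hqbqo tawag nyopf rro xfy prc nhwag sysqo dtkou
Hunk 3: at line 10 remove [nhwag,sysqo] add [uqe,nosrz] -> 13 lines: bddub jpud ixibw tmi hqbqo tawag nyopf rro xfy prc uqe nosrz dtkou
Hunk 4: at line 4 remove [tawag] add [igxa] -> 13 lines: bddub jpud ixibw tmi hqbqo igxa nyopf rro xfy prc uqe nosrz dtkou
Hunk 5: at line 6 remove [nyopf,rro,xfy] add [qufh] -> 11 lines: bddub jpud ixibw tmi hqbqo igxa qufh prc uqe nosrz dtkou
Hunk 6: at line 2 remove [ixibw,tmi,hqbqo] add [eyhv,iqv] -> 10 lines: bddub jpud eyhv iqv igxa qufh prc uqe nosrz dtkou
Hunk 7: at line 3 remove [igxa,qufh] add [bup] -> 9 lines: bddub jpud eyhv iqv bup prc uqe nosrz dtkou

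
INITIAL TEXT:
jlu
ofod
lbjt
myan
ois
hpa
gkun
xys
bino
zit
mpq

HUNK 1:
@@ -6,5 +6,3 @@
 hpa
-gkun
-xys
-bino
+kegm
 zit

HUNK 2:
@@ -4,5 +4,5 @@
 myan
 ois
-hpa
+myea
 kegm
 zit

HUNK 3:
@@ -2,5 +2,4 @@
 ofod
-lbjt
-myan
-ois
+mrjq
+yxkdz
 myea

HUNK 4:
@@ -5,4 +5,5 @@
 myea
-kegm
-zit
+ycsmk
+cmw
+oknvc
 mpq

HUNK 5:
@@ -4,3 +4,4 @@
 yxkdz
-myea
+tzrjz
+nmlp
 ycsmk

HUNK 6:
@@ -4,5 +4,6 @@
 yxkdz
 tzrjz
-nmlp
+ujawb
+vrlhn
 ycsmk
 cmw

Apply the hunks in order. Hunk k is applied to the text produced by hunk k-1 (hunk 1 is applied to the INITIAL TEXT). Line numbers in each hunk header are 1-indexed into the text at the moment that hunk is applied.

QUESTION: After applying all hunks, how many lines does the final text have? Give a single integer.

Hunk 1: at line 6 remove [gkun,xys,bino] add [kegm] -> 9 lines: jlu ofod lbjt myan ois hpa kegm zit mpq
Hunk 2: at line 4 remove [hpa] add [myea] -> 9 lines: jlu ofod lbjt myan ois myea kegm zit mpq
Hunk 3: at line 2 remove [lbjt,myan,ois] add [mrjq,yxkdz] -> 8 lines: jlu ofod mrjq yxkdz myea kegm zit mpq
Hunk 4: at line 5 remove [kegm,zit] add [ycsmk,cmw,oknvc] -> 9 lines: jlu ofod mrjq yxkdz myea ycsmk cmw oknvc mpq
Hunk 5: at line 4 remove [myea] add [tzrjz,nmlp] -> 10 lines: jlu ofod mrjq yxkdz tzrjz nmlp ycsmk cmw oknvc mpq
Hunk 6: at line 4 remove [nmlp] add [ujawb,vrlhn] -> 11 lines: jlu ofod mrjq yxkdz tzrjz ujawb vrlhn ycsmk cmw oknvc mpq
Final line count: 11

Answer: 11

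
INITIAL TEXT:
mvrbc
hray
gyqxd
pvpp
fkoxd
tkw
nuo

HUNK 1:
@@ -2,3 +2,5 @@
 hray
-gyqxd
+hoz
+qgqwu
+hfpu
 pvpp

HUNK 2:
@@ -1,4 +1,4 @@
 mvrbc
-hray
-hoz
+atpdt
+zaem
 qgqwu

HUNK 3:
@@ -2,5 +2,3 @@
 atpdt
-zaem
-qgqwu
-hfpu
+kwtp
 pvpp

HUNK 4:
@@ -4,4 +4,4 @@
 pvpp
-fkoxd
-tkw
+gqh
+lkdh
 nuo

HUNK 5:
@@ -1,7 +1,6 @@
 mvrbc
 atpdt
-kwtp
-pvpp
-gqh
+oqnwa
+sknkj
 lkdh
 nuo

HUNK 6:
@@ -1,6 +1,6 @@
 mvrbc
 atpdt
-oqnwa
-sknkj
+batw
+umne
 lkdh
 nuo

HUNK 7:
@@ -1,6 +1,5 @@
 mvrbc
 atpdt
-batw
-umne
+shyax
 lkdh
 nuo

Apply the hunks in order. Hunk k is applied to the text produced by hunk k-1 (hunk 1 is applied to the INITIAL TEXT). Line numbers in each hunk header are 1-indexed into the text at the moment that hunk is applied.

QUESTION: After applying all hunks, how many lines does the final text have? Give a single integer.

Answer: 5

Derivation:
Hunk 1: at line 2 remove [gyqxd] add [hoz,qgqwu,hfpu] -> 9 lines: mvrbc hray hoz qgqwu hfpu pvpp fkoxd tkw nuo
Hunk 2: at line 1 remove [hray,hoz] add [atpdt,zaem] -> 9 lines: mvrbc atpdt zaem qgqwu hfpu pvpp fkoxd tkw nuo
Hunk 3: at line 2 remove [zaem,qgqwu,hfpu] add [kwtp] -> 7 lines: mvrbc atpdt kwtp pvpp fkoxd tkw nuo
Hunk 4: at line 4 remove [fkoxd,tkw] add [gqh,lkdh] -> 7 lines: mvrbc atpdt kwtp pvpp gqh lkdh nuo
Hunk 5: at line 1 remove [kwtp,pvpp,gqh] add [oqnwa,sknkj] -> 6 lines: mvrbc atpdt oqnwa sknkj lkdh nuo
Hunk 6: at line 1 remove [oqnwa,sknkj] add [batw,umne] -> 6 lines: mvrbc atpdt batw umne lkdh nuo
Hunk 7: at line 1 remove [batw,umne] add [shyax] -> 5 lines: mvrbc atpdt shyax lkdh nuo
Final line count: 5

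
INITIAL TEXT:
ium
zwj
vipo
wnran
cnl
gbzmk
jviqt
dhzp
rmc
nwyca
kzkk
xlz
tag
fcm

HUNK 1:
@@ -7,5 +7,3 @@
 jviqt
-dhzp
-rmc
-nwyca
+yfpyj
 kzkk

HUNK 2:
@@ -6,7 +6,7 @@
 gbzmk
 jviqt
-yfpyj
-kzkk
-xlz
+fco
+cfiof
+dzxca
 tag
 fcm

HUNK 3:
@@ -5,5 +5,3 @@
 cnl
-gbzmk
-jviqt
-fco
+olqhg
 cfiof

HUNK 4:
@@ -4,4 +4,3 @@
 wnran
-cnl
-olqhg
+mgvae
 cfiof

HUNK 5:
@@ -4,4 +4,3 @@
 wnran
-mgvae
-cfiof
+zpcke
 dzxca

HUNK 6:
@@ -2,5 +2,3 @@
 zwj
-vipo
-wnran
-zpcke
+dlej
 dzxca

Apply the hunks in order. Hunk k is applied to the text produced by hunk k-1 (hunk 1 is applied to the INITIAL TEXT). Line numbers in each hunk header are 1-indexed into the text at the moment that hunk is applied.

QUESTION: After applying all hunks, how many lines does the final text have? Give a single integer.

Answer: 6

Derivation:
Hunk 1: at line 7 remove [dhzp,rmc,nwyca] add [yfpyj] -> 12 lines: ium zwj vipo wnran cnl gbzmk jviqt yfpyj kzkk xlz tag fcm
Hunk 2: at line 6 remove [yfpyj,kzkk,xlz] add [fco,cfiof,dzxca] -> 12 lines: ium zwj vipo wnran cnl gbzmk jviqt fco cfiof dzxca tag fcm
Hunk 3: at line 5 remove [gbzmk,jviqt,fco] add [olqhg] -> 10 lines: ium zwj vipo wnran cnl olqhg cfiof dzxca tag fcm
Hunk 4: at line 4 remove [cnl,olqhg] add [mgvae] -> 9 lines: ium zwj vipo wnran mgvae cfiof dzxca tag fcm
Hunk 5: at line 4 remove [mgvae,cfiof] add [zpcke] -> 8 lines: ium zwj vipo wnran zpcke dzxca tag fcm
Hunk 6: at line 2 remove [vipo,wnran,zpcke] add [dlej] -> 6 lines: ium zwj dlej dzxca tag fcm
Final line count: 6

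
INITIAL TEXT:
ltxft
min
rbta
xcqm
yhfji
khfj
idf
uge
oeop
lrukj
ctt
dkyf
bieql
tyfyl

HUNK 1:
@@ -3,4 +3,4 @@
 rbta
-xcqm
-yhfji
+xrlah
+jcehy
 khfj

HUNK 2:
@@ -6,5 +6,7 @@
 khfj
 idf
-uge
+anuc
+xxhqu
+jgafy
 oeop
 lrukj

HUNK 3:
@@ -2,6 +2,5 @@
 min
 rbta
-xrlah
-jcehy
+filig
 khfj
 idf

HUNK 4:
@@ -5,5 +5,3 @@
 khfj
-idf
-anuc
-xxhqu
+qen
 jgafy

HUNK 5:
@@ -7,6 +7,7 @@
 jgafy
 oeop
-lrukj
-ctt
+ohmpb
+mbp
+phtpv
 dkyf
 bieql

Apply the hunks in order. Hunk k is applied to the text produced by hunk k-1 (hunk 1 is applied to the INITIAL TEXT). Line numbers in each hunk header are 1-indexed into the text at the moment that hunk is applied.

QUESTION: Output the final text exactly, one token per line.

Answer: ltxft
min
rbta
filig
khfj
qen
jgafy
oeop
ohmpb
mbp
phtpv
dkyf
bieql
tyfyl

Derivation:
Hunk 1: at line 3 remove [xcqm,yhfji] add [xrlah,jcehy] -> 14 lines: ltxft min rbta xrlah jcehy khfj idf uge oeop lrukj ctt dkyf bieql tyfyl
Hunk 2: at line 6 remove [uge] add [anuc,xxhqu,jgafy] -> 16 lines: ltxft min rbta xrlah jcehy khfj idf anuc xxhqu jgafy oeop lrukj ctt dkyf bieql tyfyl
Hunk 3: at line 2 remove [xrlah,jcehy] add [filig] -> 15 lines: ltxft min rbta filig khfj idf anuc xxhqu jgafy oeop lrukj ctt dkyf bieql tyfyl
Hunk 4: at line 5 remove [idf,anuc,xxhqu] add [qen] -> 13 lines: ltxft min rbta filig khfj qen jgafy oeop lrukj ctt dkyf bieql tyfyl
Hunk 5: at line 7 remove [lrukj,ctt] add [ohmpb,mbp,phtpv] -> 14 lines: ltxft min rbta filig khfj qen jgafy oeop ohmpb mbp phtpv dkyf bieql tyfyl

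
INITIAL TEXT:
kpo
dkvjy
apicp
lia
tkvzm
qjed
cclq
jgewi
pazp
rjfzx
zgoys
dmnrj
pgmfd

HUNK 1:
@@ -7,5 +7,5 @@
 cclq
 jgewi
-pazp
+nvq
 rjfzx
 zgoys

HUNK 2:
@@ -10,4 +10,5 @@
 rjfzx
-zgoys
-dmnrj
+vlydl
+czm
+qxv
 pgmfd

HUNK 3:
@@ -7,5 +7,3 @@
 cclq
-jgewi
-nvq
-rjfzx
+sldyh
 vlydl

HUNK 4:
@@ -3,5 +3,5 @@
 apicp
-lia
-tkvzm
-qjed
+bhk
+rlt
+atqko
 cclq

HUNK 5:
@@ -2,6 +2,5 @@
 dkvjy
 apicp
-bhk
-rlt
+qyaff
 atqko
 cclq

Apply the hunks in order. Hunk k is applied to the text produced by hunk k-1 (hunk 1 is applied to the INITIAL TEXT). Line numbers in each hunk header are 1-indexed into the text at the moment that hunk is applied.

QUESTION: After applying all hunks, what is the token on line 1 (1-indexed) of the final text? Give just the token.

Hunk 1: at line 7 remove [pazp] add [nvq] -> 13 lines: kpo dkvjy apicp lia tkvzm qjed cclq jgewi nvq rjfzx zgoys dmnrj pgmfd
Hunk 2: at line 10 remove [zgoys,dmnrj] add [vlydl,czm,qxv] -> 14 lines: kpo dkvjy apicp lia tkvzm qjed cclq jgewi nvq rjfzx vlydl czm qxv pgmfd
Hunk 3: at line 7 remove [jgewi,nvq,rjfzx] add [sldyh] -> 12 lines: kpo dkvjy apicp lia tkvzm qjed cclq sldyh vlydl czm qxv pgmfd
Hunk 4: at line 3 remove [lia,tkvzm,qjed] add [bhk,rlt,atqko] -> 12 lines: kpo dkvjy apicp bhk rlt atqko cclq sldyh vlydl czm qxv pgmfd
Hunk 5: at line 2 remove [bhk,rlt] add [qyaff] -> 11 lines: kpo dkvjy apicp qyaff atqko cclq sldyh vlydl czm qxv pgmfd
Final line 1: kpo

Answer: kpo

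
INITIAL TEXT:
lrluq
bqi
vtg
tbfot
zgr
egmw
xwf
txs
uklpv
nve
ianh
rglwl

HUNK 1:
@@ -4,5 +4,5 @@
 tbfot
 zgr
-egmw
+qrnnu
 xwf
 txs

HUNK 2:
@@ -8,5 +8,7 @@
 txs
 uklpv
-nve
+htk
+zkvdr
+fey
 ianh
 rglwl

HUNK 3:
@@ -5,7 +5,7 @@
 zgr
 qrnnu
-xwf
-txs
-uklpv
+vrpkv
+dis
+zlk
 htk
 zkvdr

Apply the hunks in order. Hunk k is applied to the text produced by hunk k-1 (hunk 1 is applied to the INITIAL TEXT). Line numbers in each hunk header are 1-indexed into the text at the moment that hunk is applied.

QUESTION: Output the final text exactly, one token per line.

Answer: lrluq
bqi
vtg
tbfot
zgr
qrnnu
vrpkv
dis
zlk
htk
zkvdr
fey
ianh
rglwl

Derivation:
Hunk 1: at line 4 remove [egmw] add [qrnnu] -> 12 lines: lrluq bqi vtg tbfot zgr qrnnu xwf txs uklpv nve ianh rglwl
Hunk 2: at line 8 remove [nve] add [htk,zkvdr,fey] -> 14 lines: lrluq bqi vtg tbfot zgr qrnnu xwf txs uklpv htk zkvdr fey ianh rglwl
Hunk 3: at line 5 remove [xwf,txs,uklpv] add [vrpkv,dis,zlk] -> 14 lines: lrluq bqi vtg tbfot zgr qrnnu vrpkv dis zlk htk zkvdr fey ianh rglwl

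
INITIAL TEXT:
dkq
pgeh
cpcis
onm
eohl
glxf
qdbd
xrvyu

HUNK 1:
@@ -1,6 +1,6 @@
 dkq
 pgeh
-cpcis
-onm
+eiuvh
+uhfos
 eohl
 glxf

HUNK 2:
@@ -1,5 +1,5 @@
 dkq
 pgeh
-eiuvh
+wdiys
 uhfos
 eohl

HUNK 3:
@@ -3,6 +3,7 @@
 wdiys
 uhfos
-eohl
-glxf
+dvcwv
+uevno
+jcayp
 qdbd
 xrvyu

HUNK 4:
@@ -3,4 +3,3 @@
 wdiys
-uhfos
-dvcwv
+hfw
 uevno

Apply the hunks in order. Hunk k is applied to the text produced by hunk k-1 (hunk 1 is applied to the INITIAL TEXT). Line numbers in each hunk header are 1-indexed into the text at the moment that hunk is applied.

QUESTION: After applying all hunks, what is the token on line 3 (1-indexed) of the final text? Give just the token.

Answer: wdiys

Derivation:
Hunk 1: at line 1 remove [cpcis,onm] add [eiuvh,uhfos] -> 8 lines: dkq pgeh eiuvh uhfos eohl glxf qdbd xrvyu
Hunk 2: at line 1 remove [eiuvh] add [wdiys] -> 8 lines: dkq pgeh wdiys uhfos eohl glxf qdbd xrvyu
Hunk 3: at line 3 remove [eohl,glxf] add [dvcwv,uevno,jcayp] -> 9 lines: dkq pgeh wdiys uhfos dvcwv uevno jcayp qdbd xrvyu
Hunk 4: at line 3 remove [uhfos,dvcwv] add [hfw] -> 8 lines: dkq pgeh wdiys hfw uevno jcayp qdbd xrvyu
Final line 3: wdiys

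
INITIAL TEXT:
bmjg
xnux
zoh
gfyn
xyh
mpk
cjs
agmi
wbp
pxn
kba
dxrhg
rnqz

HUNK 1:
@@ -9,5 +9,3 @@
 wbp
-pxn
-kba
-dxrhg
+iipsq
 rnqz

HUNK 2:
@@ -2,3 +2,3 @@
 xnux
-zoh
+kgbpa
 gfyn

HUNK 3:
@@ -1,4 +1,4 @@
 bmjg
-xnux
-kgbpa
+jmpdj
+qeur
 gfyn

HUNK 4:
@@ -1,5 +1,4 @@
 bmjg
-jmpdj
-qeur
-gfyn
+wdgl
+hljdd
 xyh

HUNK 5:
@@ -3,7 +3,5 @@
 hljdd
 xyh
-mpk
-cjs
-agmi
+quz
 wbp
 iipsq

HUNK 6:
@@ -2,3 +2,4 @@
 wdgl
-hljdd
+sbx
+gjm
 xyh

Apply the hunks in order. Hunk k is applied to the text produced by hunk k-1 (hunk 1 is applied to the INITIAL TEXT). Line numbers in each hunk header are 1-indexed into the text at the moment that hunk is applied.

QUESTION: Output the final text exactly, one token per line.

Hunk 1: at line 9 remove [pxn,kba,dxrhg] add [iipsq] -> 11 lines: bmjg xnux zoh gfyn xyh mpk cjs agmi wbp iipsq rnqz
Hunk 2: at line 2 remove [zoh] add [kgbpa] -> 11 lines: bmjg xnux kgbpa gfyn xyh mpk cjs agmi wbp iipsq rnqz
Hunk 3: at line 1 remove [xnux,kgbpa] add [jmpdj,qeur] -> 11 lines: bmjg jmpdj qeur gfyn xyh mpk cjs agmi wbp iipsq rnqz
Hunk 4: at line 1 remove [jmpdj,qeur,gfyn] add [wdgl,hljdd] -> 10 lines: bmjg wdgl hljdd xyh mpk cjs agmi wbp iipsq rnqz
Hunk 5: at line 3 remove [mpk,cjs,agmi] add [quz] -> 8 lines: bmjg wdgl hljdd xyh quz wbp iipsq rnqz
Hunk 6: at line 2 remove [hljdd] add [sbx,gjm] -> 9 lines: bmjg wdgl sbx gjm xyh quz wbp iipsq rnqz

Answer: bmjg
wdgl
sbx
gjm
xyh
quz
wbp
iipsq
rnqz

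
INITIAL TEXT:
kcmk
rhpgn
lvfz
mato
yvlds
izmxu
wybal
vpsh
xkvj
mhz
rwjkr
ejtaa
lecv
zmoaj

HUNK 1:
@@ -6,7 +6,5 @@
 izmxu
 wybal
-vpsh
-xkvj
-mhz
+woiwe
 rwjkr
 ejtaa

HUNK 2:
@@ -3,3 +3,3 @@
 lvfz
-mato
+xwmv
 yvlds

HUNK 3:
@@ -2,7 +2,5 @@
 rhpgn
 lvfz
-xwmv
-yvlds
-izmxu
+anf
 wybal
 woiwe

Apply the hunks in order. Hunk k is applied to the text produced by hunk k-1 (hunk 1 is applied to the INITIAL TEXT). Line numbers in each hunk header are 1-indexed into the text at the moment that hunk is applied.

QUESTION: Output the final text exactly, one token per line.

Hunk 1: at line 6 remove [vpsh,xkvj,mhz] add [woiwe] -> 12 lines: kcmk rhpgn lvfz mato yvlds izmxu wybal woiwe rwjkr ejtaa lecv zmoaj
Hunk 2: at line 3 remove [mato] add [xwmv] -> 12 lines: kcmk rhpgn lvfz xwmv yvlds izmxu wybal woiwe rwjkr ejtaa lecv zmoaj
Hunk 3: at line 2 remove [xwmv,yvlds,izmxu] add [anf] -> 10 lines: kcmk rhpgn lvfz anf wybal woiwe rwjkr ejtaa lecv zmoaj

Answer: kcmk
rhpgn
lvfz
anf
wybal
woiwe
rwjkr
ejtaa
lecv
zmoaj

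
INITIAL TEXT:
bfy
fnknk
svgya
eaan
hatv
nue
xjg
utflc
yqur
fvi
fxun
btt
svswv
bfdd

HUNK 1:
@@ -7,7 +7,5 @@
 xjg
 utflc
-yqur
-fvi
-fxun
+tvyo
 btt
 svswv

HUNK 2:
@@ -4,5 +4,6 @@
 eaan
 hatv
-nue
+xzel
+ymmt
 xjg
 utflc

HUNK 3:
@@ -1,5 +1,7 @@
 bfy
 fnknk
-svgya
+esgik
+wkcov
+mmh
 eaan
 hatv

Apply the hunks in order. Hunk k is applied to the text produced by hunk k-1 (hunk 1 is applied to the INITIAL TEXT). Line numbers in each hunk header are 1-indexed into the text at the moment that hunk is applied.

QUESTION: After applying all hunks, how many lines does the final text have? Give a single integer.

Hunk 1: at line 7 remove [yqur,fvi,fxun] add [tvyo] -> 12 lines: bfy fnknk svgya eaan hatv nue xjg utflc tvyo btt svswv bfdd
Hunk 2: at line 4 remove [nue] add [xzel,ymmt] -> 13 lines: bfy fnknk svgya eaan hatv xzel ymmt xjg utflc tvyo btt svswv bfdd
Hunk 3: at line 1 remove [svgya] add [esgik,wkcov,mmh] -> 15 lines: bfy fnknk esgik wkcov mmh eaan hatv xzel ymmt xjg utflc tvyo btt svswv bfdd
Final line count: 15

Answer: 15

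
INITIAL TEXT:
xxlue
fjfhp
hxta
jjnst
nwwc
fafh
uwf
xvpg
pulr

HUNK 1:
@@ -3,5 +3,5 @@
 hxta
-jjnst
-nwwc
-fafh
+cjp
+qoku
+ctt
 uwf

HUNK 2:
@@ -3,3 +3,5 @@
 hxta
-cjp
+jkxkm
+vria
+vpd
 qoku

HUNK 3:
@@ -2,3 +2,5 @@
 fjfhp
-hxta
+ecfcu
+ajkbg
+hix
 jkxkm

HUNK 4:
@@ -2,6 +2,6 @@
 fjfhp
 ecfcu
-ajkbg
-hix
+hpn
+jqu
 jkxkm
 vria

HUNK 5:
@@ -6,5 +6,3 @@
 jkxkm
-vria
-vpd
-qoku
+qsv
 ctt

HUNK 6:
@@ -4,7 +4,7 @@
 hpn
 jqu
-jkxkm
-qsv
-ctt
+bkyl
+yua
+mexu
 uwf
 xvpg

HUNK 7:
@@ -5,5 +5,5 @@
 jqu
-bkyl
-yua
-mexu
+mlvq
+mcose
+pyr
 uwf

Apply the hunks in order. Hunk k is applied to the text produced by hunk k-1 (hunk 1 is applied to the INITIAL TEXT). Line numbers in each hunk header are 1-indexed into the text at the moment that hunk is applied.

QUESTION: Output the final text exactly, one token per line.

Hunk 1: at line 3 remove [jjnst,nwwc,fafh] add [cjp,qoku,ctt] -> 9 lines: xxlue fjfhp hxta cjp qoku ctt uwf xvpg pulr
Hunk 2: at line 3 remove [cjp] add [jkxkm,vria,vpd] -> 11 lines: xxlue fjfhp hxta jkxkm vria vpd qoku ctt uwf xvpg pulr
Hunk 3: at line 2 remove [hxta] add [ecfcu,ajkbg,hix] -> 13 lines: xxlue fjfhp ecfcu ajkbg hix jkxkm vria vpd qoku ctt uwf xvpg pulr
Hunk 4: at line 2 remove [ajkbg,hix] add [hpn,jqu] -> 13 lines: xxlue fjfhp ecfcu hpn jqu jkxkm vria vpd qoku ctt uwf xvpg pulr
Hunk 5: at line 6 remove [vria,vpd,qoku] add [qsv] -> 11 lines: xxlue fjfhp ecfcu hpn jqu jkxkm qsv ctt uwf xvpg pulr
Hunk 6: at line 4 remove [jkxkm,qsv,ctt] add [bkyl,yua,mexu] -> 11 lines: xxlue fjfhp ecfcu hpn jqu bkyl yua mexu uwf xvpg pulr
Hunk 7: at line 5 remove [bkyl,yua,mexu] add [mlvq,mcose,pyr] -> 11 lines: xxlue fjfhp ecfcu hpn jqu mlvq mcose pyr uwf xvpg pulr

Answer: xxlue
fjfhp
ecfcu
hpn
jqu
mlvq
mcose
pyr
uwf
xvpg
pulr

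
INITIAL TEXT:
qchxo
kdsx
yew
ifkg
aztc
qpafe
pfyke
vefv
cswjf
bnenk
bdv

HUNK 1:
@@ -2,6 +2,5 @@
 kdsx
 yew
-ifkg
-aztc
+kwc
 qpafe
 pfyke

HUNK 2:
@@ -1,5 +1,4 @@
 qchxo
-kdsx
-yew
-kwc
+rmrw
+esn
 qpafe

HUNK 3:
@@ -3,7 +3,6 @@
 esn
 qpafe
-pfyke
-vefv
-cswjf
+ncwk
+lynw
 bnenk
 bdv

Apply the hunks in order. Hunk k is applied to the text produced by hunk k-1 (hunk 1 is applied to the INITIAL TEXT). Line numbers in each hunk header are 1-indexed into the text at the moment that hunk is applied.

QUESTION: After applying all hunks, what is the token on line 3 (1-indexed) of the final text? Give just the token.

Hunk 1: at line 2 remove [ifkg,aztc] add [kwc] -> 10 lines: qchxo kdsx yew kwc qpafe pfyke vefv cswjf bnenk bdv
Hunk 2: at line 1 remove [kdsx,yew,kwc] add [rmrw,esn] -> 9 lines: qchxo rmrw esn qpafe pfyke vefv cswjf bnenk bdv
Hunk 3: at line 3 remove [pfyke,vefv,cswjf] add [ncwk,lynw] -> 8 lines: qchxo rmrw esn qpafe ncwk lynw bnenk bdv
Final line 3: esn

Answer: esn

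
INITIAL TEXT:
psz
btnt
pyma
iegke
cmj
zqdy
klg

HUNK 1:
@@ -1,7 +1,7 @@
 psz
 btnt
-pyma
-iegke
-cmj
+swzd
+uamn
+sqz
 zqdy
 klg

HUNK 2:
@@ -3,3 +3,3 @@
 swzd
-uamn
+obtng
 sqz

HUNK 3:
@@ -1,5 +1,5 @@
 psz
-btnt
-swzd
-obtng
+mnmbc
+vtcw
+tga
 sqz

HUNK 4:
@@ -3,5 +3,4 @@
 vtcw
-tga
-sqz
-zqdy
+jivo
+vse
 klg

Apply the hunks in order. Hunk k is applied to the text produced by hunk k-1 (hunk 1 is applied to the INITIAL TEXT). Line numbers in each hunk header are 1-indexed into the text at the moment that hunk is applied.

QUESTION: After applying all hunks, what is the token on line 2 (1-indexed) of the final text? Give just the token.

Hunk 1: at line 1 remove [pyma,iegke,cmj] add [swzd,uamn,sqz] -> 7 lines: psz btnt swzd uamn sqz zqdy klg
Hunk 2: at line 3 remove [uamn] add [obtng] -> 7 lines: psz btnt swzd obtng sqz zqdy klg
Hunk 3: at line 1 remove [btnt,swzd,obtng] add [mnmbc,vtcw,tga] -> 7 lines: psz mnmbc vtcw tga sqz zqdy klg
Hunk 4: at line 3 remove [tga,sqz,zqdy] add [jivo,vse] -> 6 lines: psz mnmbc vtcw jivo vse klg
Final line 2: mnmbc

Answer: mnmbc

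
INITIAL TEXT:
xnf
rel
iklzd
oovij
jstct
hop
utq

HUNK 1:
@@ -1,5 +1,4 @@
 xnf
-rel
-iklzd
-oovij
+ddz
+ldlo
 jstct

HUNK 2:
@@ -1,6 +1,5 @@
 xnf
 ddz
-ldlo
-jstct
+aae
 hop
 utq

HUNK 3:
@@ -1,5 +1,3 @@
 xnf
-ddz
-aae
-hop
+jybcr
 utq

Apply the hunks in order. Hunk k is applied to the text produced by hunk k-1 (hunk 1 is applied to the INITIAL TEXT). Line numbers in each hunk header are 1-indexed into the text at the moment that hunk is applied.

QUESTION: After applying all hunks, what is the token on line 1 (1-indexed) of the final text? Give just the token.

Hunk 1: at line 1 remove [rel,iklzd,oovij] add [ddz,ldlo] -> 6 lines: xnf ddz ldlo jstct hop utq
Hunk 2: at line 1 remove [ldlo,jstct] add [aae] -> 5 lines: xnf ddz aae hop utq
Hunk 3: at line 1 remove [ddz,aae,hop] add [jybcr] -> 3 lines: xnf jybcr utq
Final line 1: xnf

Answer: xnf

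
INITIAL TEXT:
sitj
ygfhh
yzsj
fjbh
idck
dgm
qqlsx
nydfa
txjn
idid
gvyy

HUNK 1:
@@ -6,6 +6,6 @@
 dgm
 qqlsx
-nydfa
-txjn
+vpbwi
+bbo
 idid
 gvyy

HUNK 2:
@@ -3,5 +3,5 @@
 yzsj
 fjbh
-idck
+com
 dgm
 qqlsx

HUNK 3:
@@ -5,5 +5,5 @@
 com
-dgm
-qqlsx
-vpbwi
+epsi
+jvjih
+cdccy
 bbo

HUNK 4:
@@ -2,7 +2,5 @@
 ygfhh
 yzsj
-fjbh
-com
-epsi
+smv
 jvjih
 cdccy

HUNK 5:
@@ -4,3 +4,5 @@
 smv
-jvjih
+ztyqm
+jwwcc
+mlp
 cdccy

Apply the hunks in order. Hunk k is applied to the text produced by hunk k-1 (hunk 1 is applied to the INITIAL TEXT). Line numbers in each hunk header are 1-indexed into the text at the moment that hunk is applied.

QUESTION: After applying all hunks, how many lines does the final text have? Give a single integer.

Answer: 11

Derivation:
Hunk 1: at line 6 remove [nydfa,txjn] add [vpbwi,bbo] -> 11 lines: sitj ygfhh yzsj fjbh idck dgm qqlsx vpbwi bbo idid gvyy
Hunk 2: at line 3 remove [idck] add [com] -> 11 lines: sitj ygfhh yzsj fjbh com dgm qqlsx vpbwi bbo idid gvyy
Hunk 3: at line 5 remove [dgm,qqlsx,vpbwi] add [epsi,jvjih,cdccy] -> 11 lines: sitj ygfhh yzsj fjbh com epsi jvjih cdccy bbo idid gvyy
Hunk 4: at line 2 remove [fjbh,com,epsi] add [smv] -> 9 lines: sitj ygfhh yzsj smv jvjih cdccy bbo idid gvyy
Hunk 5: at line 4 remove [jvjih] add [ztyqm,jwwcc,mlp] -> 11 lines: sitj ygfhh yzsj smv ztyqm jwwcc mlp cdccy bbo idid gvyy
Final line count: 11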